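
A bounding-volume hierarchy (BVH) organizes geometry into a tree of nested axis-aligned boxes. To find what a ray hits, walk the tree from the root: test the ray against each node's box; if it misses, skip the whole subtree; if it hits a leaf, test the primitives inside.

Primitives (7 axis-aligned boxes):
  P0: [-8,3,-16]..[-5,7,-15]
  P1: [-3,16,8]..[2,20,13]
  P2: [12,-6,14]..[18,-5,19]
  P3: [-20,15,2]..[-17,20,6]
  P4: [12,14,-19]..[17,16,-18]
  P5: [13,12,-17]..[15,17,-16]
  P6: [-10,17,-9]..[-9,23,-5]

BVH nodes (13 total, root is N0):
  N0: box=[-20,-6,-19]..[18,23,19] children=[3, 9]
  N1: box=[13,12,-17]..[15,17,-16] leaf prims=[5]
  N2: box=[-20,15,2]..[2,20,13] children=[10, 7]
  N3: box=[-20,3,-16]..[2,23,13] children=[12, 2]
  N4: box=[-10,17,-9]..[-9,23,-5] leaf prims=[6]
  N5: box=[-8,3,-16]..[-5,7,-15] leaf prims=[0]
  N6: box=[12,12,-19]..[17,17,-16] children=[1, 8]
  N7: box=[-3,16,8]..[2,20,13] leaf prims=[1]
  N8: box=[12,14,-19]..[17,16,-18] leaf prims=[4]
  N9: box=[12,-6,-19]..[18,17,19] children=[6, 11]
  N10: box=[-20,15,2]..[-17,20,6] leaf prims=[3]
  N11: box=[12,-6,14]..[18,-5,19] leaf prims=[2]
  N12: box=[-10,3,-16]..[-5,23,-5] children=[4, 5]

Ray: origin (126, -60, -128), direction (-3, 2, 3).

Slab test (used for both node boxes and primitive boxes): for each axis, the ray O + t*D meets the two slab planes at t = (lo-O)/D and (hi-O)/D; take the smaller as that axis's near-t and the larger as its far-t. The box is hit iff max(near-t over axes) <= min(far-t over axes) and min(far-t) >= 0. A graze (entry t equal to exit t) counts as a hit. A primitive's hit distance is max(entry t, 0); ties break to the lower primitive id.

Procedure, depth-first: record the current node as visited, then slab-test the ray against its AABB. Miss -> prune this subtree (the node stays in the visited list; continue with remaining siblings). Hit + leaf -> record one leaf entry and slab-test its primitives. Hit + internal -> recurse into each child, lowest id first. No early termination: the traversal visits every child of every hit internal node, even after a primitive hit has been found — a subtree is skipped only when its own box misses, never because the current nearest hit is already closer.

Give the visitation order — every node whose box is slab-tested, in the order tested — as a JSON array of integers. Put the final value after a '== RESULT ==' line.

Walk:
N0 x:[36,146/3] y:[27,83/2] z:[109/3,49] -> hit [109/3,83/2], descend [3, 9]
  N3 x:[124/3,146/3] y:[63/2,83/2] z:[112/3,47] -> hit [124/3,83/2], descend [2, 12]
    N2 x:[124/3,146/3] y:[75/2,40] z:[130/3,47] -> miss, prune
    N12 x:[131/3,136/3] y:[63/2,83/2] z:[112/3,41] -> miss, prune
  N9 x:[36,38] y:[27,77/2] z:[109/3,49] -> hit [109/3,38], descend [6, 11]
    N6 x:[109/3,38] y:[36,77/2] z:[109/3,112/3] -> hit [109/3,112/3], descend [1, 8]
      N1 x:[37,113/3] y:[36,77/2] z:[37,112/3] -> hit [37,112/3] leaf, test {P5@t=37}
      N8 x:[109/3,38] y:[37,38] z:[109/3,110/3] -> miss, prune
    N11 x:[36,38] y:[27,55/2] z:[142/3,49] -> miss, prune

order=[0, 3, 2, 12, 9, 6, 1, 8, 11]  |boxes|=9  |leaves|=1  hit=P5

== RESULT ==
[0, 3, 2, 12, 9, 6, 1, 8, 11]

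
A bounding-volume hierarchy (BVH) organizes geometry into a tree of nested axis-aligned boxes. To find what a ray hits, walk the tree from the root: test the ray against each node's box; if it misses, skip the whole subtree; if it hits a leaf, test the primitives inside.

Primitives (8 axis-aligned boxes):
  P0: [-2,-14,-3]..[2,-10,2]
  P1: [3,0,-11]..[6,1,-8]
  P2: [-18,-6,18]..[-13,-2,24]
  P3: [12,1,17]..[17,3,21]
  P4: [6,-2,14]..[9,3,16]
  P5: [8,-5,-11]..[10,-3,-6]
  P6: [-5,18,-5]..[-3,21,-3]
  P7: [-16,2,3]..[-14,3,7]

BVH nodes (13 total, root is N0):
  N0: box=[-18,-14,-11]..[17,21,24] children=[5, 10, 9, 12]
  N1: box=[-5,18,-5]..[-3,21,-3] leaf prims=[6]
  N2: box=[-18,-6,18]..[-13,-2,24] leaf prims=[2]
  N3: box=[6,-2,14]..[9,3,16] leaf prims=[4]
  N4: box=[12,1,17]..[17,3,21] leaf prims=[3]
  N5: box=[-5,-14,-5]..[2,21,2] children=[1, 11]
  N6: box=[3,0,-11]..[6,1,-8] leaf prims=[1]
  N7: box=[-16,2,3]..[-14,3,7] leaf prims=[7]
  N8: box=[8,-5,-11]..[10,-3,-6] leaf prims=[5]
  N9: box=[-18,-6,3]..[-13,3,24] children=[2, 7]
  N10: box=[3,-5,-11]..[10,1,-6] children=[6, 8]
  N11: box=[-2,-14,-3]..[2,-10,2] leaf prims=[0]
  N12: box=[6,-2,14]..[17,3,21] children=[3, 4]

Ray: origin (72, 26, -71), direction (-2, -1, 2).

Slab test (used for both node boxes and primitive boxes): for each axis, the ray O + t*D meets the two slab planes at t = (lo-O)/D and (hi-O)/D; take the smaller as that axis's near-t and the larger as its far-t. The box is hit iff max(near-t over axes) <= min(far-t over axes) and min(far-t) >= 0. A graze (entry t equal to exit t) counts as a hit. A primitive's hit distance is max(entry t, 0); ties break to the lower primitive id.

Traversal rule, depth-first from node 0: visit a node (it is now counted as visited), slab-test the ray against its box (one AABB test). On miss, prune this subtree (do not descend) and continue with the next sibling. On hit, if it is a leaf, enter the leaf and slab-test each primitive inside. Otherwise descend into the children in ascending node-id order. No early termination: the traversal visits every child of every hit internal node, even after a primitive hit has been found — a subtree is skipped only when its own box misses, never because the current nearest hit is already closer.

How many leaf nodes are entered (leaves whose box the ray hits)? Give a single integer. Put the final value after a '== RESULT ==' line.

Walk:
N0 x:[55/2,45] y:[5,40] z:[30,95/2] -> hit [30,40], descend [5, 9, 10, 12]
  N5 x:[35,77/2] y:[5,40] z:[33,73/2] -> hit [35,73/2], descend [1, 11]
    N1 x:[75/2,77/2] y:[5,8] z:[33,34] -> miss, prune
    N11 x:[35,37] y:[36,40] z:[34,73/2] -> hit [36,73/2] leaf, test {P0@t=36}
  N9 x:[85/2,45] y:[23,32] z:[37,95/2] -> miss, prune
  N10 x:[31,69/2] y:[25,31] z:[30,65/2] -> hit [31,31], descend [6, 8]
    N6 x:[33,69/2] y:[25,26] z:[30,63/2] -> miss, prune
    N8 x:[31,32] y:[29,31] z:[30,65/2] -> hit [31,31] leaf, test {P5@t=31}
  N12 x:[55/2,33] y:[23,28] z:[85/2,46] -> miss, prune

Visited [0, 5, 1, 11, 9, 10, 6, 8, 12]. Tests: 9 box, 2 leaf. Nearest: P5.

== RESULT ==
2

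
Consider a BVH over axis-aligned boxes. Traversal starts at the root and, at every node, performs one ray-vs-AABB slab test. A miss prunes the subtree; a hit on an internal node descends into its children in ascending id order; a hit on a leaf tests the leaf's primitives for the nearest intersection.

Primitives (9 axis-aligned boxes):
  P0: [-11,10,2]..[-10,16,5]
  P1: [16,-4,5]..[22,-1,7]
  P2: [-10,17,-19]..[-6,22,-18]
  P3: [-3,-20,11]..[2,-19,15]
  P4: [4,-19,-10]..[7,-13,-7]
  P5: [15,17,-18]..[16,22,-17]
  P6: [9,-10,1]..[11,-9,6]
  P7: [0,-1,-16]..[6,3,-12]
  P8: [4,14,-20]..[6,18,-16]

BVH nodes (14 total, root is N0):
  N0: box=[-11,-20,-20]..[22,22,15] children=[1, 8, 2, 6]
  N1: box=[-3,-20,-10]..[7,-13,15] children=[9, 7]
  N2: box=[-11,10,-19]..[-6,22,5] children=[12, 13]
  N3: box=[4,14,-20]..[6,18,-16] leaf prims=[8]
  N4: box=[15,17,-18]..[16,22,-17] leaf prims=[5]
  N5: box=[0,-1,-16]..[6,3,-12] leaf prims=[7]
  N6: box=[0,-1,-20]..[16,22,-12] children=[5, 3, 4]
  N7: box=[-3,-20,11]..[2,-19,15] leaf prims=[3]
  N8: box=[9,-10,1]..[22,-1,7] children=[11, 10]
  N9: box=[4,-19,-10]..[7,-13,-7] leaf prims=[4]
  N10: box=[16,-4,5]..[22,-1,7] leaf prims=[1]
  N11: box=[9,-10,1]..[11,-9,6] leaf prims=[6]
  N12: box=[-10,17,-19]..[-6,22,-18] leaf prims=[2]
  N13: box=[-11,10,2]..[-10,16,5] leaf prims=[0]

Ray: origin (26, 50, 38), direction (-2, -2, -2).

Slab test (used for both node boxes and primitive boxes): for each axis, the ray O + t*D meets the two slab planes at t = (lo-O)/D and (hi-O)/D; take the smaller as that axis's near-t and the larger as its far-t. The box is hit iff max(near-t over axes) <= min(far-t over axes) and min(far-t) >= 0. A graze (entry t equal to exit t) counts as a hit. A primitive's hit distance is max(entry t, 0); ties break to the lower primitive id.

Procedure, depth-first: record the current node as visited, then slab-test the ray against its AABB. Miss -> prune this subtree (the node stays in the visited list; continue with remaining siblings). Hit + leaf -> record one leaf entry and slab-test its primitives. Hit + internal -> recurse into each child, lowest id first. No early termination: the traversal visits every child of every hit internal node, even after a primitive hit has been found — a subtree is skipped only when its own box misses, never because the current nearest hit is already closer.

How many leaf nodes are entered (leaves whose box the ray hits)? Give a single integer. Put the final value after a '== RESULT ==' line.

Traverse from the root:
N0 x:[2,37/2] y:[14,35] z:[23/2,29] -> hit [14,37/2], descend [1, 2, 6, 8]
  N1 x:[19/2,29/2] y:[63/2,35] z:[23/2,24] -> miss, prune
  N2 x:[16,37/2] y:[14,20] z:[33/2,57/2] -> hit [33/2,37/2], descend [12, 13]
    N12 x:[16,18] y:[14,33/2] z:[28,57/2] -> miss, prune
    N13 x:[18,37/2] y:[17,20] z:[33/2,18] -> hit [18,18] leaf, test {P0@t=18}
  N6 x:[5,13] y:[14,51/2] z:[25,29] -> miss, prune
  N8 x:[2,17/2] y:[51/2,30] z:[31/2,37/2] -> miss, prune

Summary -> nodes [0, 1, 2, 12, 13, 6, 8]; box-tests=7; leaf-entries=1; first=P0

== RESULT ==
1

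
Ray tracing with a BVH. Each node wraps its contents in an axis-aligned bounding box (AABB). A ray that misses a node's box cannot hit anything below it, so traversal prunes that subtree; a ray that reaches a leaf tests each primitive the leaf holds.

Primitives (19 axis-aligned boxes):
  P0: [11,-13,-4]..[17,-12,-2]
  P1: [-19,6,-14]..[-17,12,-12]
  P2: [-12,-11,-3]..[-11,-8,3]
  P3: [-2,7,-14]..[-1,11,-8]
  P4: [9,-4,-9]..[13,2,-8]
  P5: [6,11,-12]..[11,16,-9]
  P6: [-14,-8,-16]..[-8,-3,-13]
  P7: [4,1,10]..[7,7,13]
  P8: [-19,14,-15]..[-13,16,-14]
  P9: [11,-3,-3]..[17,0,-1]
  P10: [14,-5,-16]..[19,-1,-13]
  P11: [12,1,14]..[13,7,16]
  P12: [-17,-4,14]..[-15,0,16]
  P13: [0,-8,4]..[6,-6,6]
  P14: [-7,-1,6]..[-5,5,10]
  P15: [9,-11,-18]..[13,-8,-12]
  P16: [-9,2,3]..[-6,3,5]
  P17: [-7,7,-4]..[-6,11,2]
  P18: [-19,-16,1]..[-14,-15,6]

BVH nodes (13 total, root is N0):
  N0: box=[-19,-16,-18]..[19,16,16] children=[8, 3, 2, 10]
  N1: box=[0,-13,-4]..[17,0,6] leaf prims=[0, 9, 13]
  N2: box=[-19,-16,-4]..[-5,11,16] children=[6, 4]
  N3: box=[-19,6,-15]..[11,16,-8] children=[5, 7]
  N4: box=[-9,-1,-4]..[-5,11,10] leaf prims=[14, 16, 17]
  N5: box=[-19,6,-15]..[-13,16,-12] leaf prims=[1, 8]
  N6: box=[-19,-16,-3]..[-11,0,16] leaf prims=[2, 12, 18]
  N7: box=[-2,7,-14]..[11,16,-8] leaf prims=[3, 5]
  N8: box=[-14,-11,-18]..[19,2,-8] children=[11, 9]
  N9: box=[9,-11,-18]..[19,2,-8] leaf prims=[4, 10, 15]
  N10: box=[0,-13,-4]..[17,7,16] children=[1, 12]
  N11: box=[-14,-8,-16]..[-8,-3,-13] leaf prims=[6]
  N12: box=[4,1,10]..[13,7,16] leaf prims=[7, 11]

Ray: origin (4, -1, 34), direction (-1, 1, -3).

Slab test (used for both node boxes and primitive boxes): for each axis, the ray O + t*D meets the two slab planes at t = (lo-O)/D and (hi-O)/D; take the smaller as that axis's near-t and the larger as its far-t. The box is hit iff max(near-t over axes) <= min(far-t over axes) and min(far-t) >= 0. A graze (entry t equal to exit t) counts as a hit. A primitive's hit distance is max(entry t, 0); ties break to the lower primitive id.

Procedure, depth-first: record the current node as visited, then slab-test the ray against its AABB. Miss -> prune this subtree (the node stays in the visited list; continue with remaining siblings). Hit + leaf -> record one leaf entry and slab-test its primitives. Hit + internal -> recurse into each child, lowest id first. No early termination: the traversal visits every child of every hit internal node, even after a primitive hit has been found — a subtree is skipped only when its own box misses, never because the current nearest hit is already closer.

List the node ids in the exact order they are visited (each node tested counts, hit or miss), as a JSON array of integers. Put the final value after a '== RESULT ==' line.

Walk:
N0 x:[-15,23] y:[-15,17] z:[6,52/3] -> hit [6,17], descend [2, 3, 8, 10]
  N2 x:[9,23] y:[-15,12] z:[6,38/3] -> hit [9,12], descend [4, 6]
    N4 x:[9,13] y:[0,12] z:[8,38/3] -> hit [9,12] leaf, test {P14(miss), P16(miss), P17@t=32/3}
    N6 x:[15,23] y:[-15,1] z:[6,37/3] -> miss, prune
  N3 x:[-7,23] y:[7,17] z:[14,49/3] -> hit [14,49/3], descend [5, 7]
    N5 x:[17,23] y:[7,17] z:[46/3,49/3] -> miss, prune
    N7 x:[-7,6] y:[8,17] z:[14,16] -> miss, prune
  N8 x:[-15,18] y:[-10,3] z:[14,52/3] -> miss, prune
  N10 x:[-13,4] y:[-12,8] z:[6,38/3] -> miss, prune

Summary -> nodes [0, 2, 4, 6, 3, 5, 7, 8, 10]; box-tests=9; leaf-entries=1; first=P17

== RESULT ==
[0, 2, 4, 6, 3, 5, 7, 8, 10]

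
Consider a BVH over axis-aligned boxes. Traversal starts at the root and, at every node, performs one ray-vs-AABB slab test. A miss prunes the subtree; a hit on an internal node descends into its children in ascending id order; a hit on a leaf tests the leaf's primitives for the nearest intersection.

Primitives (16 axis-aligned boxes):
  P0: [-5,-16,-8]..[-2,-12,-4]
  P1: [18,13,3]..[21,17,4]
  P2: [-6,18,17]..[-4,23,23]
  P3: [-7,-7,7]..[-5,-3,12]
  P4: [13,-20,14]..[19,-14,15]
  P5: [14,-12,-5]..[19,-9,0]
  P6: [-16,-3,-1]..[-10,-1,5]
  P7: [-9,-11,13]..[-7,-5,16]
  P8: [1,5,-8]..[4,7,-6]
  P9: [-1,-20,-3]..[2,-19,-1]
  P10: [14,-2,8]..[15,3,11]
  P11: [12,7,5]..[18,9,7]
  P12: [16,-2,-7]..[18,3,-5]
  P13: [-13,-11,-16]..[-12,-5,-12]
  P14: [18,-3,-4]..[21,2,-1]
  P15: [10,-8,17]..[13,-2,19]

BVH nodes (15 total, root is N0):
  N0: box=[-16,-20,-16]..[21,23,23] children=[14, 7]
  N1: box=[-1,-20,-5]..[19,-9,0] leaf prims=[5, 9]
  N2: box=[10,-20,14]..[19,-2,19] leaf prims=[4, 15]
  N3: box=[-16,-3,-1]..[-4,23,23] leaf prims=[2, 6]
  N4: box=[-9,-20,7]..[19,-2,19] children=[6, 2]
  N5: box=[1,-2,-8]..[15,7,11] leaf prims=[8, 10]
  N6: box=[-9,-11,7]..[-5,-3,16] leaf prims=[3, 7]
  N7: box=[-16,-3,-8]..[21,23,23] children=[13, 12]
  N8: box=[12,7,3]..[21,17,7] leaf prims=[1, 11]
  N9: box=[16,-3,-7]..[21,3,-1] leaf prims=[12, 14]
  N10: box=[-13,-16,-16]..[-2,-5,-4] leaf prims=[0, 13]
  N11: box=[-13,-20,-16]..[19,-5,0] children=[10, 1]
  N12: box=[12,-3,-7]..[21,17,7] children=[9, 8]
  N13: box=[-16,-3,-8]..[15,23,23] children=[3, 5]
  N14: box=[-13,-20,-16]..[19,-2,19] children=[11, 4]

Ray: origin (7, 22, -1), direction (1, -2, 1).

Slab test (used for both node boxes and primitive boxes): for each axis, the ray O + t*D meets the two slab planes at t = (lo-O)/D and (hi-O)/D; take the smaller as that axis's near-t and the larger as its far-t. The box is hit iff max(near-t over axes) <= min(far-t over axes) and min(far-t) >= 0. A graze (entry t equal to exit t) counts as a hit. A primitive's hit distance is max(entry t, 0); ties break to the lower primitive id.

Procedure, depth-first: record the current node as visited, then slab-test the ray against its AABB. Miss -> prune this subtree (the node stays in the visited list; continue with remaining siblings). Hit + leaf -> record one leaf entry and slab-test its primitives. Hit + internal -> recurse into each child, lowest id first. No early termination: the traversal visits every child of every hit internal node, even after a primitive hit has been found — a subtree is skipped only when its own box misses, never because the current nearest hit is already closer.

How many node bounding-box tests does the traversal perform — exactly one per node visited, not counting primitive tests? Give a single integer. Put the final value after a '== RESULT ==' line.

Walk:
N0 x:[-23,14] y:[-1/2,21] z:[-15,24] -> hit [-1/2,14], descend [7, 14]
  N7 x:[-23,14] y:[-1/2,25/2] z:[-7,24] -> hit [-1/2,25/2], descend [12, 13]
    N12 x:[5,14] y:[5/2,25/2] z:[-6,8] -> hit [5,8], descend [8, 9]
      N8 x:[5,14] y:[5/2,15/2] z:[4,8] -> hit [5,15/2] leaf, test {P1(miss), P11@t=13/2}
      N9 x:[9,14] y:[19/2,25/2] z:[-6,0] -> miss, prune
    N13 x:[-23,8] y:[-1/2,25/2] z:[-7,24] -> hit [-1/2,8], descend [3, 5]
      N3 x:[-23,-11] y:[-1/2,25/2] z:[0,24] -> miss, prune
      N5 x:[-6,8] y:[15/2,12] z:[-7,12] -> hit [15/2,8] leaf, test {P8(miss), P10(miss)}
  N14 x:[-20,12] y:[12,21] z:[-15,20] -> hit [12,12], descend [4, 11]
    N4 x:[-16,12] y:[12,21] z:[8,20] -> hit [12,12], descend [2, 6]
      N2 x:[3,12] y:[12,21] z:[15,20] -> miss, prune
      N6 x:[-16,-12] y:[25/2,33/2] z:[8,17] -> miss, prune
    N11 x:[-20,12] y:[27/2,21] z:[-15,1] -> miss, prune

order=[0, 7, 12, 8, 9, 13, 3, 5, 14, 4, 2, 6, 11]  |boxes|=13  |leaves|=2  hit=P11

== RESULT ==
13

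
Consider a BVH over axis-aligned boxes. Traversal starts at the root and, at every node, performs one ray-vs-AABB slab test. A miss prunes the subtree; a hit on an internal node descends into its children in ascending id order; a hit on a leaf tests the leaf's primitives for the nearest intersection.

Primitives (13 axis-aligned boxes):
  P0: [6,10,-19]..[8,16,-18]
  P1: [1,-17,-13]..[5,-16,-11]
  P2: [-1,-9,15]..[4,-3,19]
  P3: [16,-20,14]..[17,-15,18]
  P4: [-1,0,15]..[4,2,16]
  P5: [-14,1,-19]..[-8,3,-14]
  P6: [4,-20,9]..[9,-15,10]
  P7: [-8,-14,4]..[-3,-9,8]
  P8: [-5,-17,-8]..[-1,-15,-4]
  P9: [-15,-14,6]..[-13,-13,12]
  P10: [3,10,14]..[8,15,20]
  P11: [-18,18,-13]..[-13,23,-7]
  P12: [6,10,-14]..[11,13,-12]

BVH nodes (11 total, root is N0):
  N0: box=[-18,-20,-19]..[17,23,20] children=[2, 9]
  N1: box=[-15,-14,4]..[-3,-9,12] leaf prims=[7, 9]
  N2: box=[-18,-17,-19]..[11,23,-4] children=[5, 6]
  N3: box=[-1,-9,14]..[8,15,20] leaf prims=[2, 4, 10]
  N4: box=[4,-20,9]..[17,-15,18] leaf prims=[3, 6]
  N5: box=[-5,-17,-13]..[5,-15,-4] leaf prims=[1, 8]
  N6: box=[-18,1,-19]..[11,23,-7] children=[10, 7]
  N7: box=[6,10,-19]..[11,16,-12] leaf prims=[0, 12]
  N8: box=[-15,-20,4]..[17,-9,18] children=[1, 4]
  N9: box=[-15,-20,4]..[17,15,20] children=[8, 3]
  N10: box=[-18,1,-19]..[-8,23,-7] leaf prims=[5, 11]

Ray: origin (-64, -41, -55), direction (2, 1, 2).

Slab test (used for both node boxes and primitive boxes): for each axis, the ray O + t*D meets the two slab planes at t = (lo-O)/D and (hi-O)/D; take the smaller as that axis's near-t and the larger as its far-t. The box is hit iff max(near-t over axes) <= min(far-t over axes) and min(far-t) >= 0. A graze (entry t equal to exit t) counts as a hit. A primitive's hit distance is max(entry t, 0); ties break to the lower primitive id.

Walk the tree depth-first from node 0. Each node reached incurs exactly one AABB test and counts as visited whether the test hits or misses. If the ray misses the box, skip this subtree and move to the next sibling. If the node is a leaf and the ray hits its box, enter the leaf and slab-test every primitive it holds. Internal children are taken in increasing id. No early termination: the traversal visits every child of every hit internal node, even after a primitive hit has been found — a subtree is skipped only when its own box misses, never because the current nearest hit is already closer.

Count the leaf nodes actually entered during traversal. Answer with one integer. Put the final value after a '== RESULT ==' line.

Traverse from the root:
N0 x:[23,81/2] y:[21,64] z:[18,75/2] -> hit [23,75/2], descend [2, 9]
  N2 x:[23,75/2] y:[24,64] z:[18,51/2] -> hit [24,51/2], descend [5, 6]
    N5 x:[59/2,69/2] y:[24,26] z:[21,51/2] -> miss, prune
    N6 x:[23,75/2] y:[42,64] z:[18,24] -> miss, prune
  N9 x:[49/2,81/2] y:[21,56] z:[59/2,75/2] -> hit [59/2,75/2], descend [3, 8]
    N3 x:[63/2,36] y:[32,56] z:[69/2,75/2] -> hit [69/2,36] leaf, test {P2(miss), P4(miss), P10(miss)}
    N8 x:[49/2,81/2] y:[21,32] z:[59/2,73/2] -> hit [59/2,32], descend [1, 4]
      N1 x:[49/2,61/2] y:[27,32] z:[59/2,67/2] -> hit [59/2,61/2] leaf, test {P7@t=59/2, P9(miss)}
      N4 x:[34,81/2] y:[21,26] z:[32,73/2] -> miss, prune

Visited [0, 2, 5, 6, 9, 3, 8, 1, 4]. Tests: 9 box, 2 leaf. Nearest: P7.

== RESULT ==
2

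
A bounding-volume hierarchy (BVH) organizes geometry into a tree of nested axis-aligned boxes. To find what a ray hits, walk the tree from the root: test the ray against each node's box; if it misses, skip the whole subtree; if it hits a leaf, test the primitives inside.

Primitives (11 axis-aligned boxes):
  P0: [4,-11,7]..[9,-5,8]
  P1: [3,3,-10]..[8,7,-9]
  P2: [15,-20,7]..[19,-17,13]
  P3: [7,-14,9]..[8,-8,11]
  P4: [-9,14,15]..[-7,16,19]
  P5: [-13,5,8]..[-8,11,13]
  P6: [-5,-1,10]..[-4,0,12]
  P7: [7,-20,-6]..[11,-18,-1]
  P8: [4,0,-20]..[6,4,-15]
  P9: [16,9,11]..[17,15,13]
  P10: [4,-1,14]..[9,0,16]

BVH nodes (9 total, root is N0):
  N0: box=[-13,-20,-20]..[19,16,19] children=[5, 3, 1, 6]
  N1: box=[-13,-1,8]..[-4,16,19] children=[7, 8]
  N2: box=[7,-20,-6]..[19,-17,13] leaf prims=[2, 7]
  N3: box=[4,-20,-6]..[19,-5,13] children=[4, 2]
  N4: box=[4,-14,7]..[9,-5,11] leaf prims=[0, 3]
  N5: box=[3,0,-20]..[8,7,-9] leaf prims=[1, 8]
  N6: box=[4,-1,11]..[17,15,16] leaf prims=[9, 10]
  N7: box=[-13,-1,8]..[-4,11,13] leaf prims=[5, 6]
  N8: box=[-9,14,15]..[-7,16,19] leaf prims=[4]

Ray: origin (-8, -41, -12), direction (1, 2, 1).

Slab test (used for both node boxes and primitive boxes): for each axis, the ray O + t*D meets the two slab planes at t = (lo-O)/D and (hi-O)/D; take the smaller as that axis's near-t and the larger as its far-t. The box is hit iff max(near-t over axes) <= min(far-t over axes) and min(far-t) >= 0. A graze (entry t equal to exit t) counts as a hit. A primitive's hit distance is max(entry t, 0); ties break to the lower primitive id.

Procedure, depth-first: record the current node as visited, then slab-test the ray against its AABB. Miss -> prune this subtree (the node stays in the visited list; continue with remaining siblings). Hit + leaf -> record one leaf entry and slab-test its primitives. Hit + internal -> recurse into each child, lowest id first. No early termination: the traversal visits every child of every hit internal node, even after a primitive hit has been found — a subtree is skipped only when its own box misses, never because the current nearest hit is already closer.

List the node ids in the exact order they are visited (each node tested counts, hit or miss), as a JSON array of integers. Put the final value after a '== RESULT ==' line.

Traverse from the root:
N0 x:[-5,27] y:[21/2,57/2] z:[-8,31] -> hit [21/2,27], descend [1, 3, 5, 6]
  N1 x:[-5,4] y:[20,57/2] z:[20,31] -> miss, prune
  N3 x:[12,27] y:[21/2,18] z:[6,25] -> hit [12,18], descend [2, 4]
    N2 x:[15,27] y:[21/2,12] z:[6,25] -> miss, prune
    N4 x:[12,17] y:[27/2,18] z:[19,23] -> miss, prune
  N5 x:[11,16] y:[41/2,24] z:[-8,3] -> miss, prune
  N6 x:[12,25] y:[20,28] z:[23,28] -> hit [23,25] leaf, test {P9@t=25, P10(miss)}

order=[0, 1, 3, 2, 4, 5, 6]  |boxes|=7  |leaves|=1  hit=P9

== RESULT ==
[0, 1, 3, 2, 4, 5, 6]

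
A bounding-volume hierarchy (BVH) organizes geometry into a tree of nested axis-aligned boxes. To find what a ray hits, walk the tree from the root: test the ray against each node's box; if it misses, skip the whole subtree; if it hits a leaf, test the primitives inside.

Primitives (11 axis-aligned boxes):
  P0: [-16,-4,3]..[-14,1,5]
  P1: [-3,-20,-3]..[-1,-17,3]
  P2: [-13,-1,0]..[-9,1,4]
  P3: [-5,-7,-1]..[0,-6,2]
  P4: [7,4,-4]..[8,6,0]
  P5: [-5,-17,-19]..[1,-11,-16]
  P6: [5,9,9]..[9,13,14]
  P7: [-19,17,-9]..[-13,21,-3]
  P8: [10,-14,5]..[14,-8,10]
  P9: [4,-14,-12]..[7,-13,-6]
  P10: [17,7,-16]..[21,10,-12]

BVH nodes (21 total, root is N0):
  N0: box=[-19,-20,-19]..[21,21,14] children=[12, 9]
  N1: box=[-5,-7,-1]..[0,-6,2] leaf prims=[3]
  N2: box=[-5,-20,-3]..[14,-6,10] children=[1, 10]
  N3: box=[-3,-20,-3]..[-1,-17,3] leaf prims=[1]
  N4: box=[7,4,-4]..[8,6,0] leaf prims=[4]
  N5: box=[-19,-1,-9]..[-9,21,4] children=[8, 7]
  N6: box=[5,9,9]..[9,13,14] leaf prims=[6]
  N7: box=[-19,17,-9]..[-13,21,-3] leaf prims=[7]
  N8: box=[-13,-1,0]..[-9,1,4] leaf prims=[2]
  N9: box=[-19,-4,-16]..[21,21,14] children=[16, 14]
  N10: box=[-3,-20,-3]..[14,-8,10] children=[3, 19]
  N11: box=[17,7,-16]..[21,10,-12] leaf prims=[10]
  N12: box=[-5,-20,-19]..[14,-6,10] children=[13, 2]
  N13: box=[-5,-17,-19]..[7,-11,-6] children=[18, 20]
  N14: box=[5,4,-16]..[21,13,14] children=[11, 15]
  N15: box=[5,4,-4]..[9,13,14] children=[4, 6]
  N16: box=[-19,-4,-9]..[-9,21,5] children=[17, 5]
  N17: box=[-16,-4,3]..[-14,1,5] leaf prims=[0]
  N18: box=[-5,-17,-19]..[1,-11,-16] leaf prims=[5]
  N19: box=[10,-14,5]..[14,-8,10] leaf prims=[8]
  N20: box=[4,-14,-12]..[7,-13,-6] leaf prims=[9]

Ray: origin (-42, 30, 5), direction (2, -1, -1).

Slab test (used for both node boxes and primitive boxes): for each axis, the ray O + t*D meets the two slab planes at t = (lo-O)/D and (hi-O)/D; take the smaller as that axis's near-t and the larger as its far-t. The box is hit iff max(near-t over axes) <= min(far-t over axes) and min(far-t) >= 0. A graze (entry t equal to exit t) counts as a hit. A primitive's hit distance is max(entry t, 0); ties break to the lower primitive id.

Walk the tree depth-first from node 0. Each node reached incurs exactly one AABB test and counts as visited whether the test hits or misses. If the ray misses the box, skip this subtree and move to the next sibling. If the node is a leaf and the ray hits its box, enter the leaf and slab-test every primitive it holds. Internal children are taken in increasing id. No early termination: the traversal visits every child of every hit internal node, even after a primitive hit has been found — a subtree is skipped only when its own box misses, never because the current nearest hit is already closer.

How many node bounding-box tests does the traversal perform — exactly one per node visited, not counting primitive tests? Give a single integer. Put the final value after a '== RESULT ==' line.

Traverse from the root:
N0 x:[23/2,63/2] y:[9,50] z:[-9,24] -> hit [23/2,24], descend [9, 12]
  N9 x:[23/2,63/2] y:[9,34] z:[-9,21] -> hit [23/2,21], descend [14, 16]
    N14 x:[47/2,63/2] y:[17,26] z:[-9,21] -> miss, prune
    N16 x:[23/2,33/2] y:[9,34] z:[0,14] -> hit [23/2,14], descend [5, 17]
      N5 x:[23/2,33/2] y:[9,31] z:[1,14] -> hit [23/2,14], descend [7, 8]
        N7 x:[23/2,29/2] y:[9,13] z:[8,14] -> hit [23/2,13] leaf, test {P7@t=23/2}
        N8 x:[29/2,33/2] y:[29,31] z:[1,5] -> miss, prune
      N17 x:[13,14] y:[29,34] z:[0,2] -> miss, prune
  N12 x:[37/2,28] y:[36,50] z:[-5,24] -> miss, prune

order=[0, 9, 14, 16, 5, 7, 8, 17, 12]  |boxes|=9  |leaves|=1  hit=P7

== RESULT ==
9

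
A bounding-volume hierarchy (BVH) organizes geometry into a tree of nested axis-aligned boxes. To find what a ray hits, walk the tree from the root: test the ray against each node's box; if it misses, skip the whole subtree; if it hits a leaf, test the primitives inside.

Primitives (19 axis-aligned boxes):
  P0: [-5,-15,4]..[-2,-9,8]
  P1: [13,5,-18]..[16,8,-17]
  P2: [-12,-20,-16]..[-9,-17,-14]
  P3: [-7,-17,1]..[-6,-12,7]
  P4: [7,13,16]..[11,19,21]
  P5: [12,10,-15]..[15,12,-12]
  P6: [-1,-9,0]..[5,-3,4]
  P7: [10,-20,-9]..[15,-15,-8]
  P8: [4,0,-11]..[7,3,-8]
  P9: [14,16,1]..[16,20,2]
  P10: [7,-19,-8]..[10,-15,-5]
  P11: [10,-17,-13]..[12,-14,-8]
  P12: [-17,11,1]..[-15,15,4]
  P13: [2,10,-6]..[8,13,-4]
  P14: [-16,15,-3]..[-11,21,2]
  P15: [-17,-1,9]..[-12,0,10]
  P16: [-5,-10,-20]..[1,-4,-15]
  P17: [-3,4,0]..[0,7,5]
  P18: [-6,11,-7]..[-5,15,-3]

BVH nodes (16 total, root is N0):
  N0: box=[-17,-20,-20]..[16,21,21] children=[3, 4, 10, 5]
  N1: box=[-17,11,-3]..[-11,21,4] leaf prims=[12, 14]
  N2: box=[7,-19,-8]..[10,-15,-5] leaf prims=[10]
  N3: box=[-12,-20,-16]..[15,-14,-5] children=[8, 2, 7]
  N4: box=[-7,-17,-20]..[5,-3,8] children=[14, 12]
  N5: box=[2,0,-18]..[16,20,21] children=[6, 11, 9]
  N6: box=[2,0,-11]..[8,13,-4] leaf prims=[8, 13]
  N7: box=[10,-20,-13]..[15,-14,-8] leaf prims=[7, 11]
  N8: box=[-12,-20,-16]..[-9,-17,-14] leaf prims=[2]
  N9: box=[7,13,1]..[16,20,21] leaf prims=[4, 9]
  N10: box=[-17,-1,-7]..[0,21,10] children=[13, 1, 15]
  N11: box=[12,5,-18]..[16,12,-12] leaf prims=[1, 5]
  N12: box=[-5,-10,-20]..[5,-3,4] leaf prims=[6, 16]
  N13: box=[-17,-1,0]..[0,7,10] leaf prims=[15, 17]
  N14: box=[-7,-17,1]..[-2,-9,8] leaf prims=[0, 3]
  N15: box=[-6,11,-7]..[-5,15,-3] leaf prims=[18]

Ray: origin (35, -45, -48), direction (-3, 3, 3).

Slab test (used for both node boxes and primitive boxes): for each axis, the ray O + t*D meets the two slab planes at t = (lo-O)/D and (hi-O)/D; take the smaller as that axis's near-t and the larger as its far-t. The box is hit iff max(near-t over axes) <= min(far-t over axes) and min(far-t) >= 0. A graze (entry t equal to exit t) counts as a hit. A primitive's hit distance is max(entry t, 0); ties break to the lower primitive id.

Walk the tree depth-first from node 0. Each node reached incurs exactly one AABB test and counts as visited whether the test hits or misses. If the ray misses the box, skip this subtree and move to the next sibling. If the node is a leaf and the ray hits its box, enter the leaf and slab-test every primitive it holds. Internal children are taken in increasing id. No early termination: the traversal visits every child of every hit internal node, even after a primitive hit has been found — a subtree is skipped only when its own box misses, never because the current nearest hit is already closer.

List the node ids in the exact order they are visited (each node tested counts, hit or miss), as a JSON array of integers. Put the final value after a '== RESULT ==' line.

Trace the traversal:
N0 x:[19/3,52/3] y:[25/3,22] z:[28/3,23] -> hit [28/3,52/3], descend [3, 4, 5, 10]
  N3 x:[20/3,47/3] y:[25/3,31/3] z:[32/3,43/3] -> miss, prune
  N4 x:[10,14] y:[28/3,14] z:[28/3,56/3] -> hit [10,14], descend [12, 14]
    N12 x:[10,40/3] y:[35/3,14] z:[28/3,52/3] -> hit [35/3,40/3] leaf, test {P6(miss), P16(miss)}
    N14 x:[37/3,14] y:[28/3,12] z:[49/3,56/3] -> miss, prune
  N5 x:[19/3,11] y:[15,65/3] z:[10,23] -> miss, prune
  N10 x:[35/3,52/3] y:[44/3,22] z:[41/3,58/3] -> hit [44/3,52/3], descend [1, 13, 15]
    N1 x:[46/3,52/3] y:[56/3,22] z:[15,52/3] -> miss, prune
    N13 x:[35/3,52/3] y:[44/3,52/3] z:[16,58/3] -> hit [16,52/3] leaf, test {P15(miss), P17(miss)}
    N15 x:[40/3,41/3] y:[56/3,20] z:[41/3,15] -> miss, prune

10 AABB tests over nodes [0, 3, 4, 12, 14, 5, 10, 1, 13, 15]; 2 leaves entered; closest miss.

== RESULT ==
[0, 3, 4, 12, 14, 5, 10, 1, 13, 15]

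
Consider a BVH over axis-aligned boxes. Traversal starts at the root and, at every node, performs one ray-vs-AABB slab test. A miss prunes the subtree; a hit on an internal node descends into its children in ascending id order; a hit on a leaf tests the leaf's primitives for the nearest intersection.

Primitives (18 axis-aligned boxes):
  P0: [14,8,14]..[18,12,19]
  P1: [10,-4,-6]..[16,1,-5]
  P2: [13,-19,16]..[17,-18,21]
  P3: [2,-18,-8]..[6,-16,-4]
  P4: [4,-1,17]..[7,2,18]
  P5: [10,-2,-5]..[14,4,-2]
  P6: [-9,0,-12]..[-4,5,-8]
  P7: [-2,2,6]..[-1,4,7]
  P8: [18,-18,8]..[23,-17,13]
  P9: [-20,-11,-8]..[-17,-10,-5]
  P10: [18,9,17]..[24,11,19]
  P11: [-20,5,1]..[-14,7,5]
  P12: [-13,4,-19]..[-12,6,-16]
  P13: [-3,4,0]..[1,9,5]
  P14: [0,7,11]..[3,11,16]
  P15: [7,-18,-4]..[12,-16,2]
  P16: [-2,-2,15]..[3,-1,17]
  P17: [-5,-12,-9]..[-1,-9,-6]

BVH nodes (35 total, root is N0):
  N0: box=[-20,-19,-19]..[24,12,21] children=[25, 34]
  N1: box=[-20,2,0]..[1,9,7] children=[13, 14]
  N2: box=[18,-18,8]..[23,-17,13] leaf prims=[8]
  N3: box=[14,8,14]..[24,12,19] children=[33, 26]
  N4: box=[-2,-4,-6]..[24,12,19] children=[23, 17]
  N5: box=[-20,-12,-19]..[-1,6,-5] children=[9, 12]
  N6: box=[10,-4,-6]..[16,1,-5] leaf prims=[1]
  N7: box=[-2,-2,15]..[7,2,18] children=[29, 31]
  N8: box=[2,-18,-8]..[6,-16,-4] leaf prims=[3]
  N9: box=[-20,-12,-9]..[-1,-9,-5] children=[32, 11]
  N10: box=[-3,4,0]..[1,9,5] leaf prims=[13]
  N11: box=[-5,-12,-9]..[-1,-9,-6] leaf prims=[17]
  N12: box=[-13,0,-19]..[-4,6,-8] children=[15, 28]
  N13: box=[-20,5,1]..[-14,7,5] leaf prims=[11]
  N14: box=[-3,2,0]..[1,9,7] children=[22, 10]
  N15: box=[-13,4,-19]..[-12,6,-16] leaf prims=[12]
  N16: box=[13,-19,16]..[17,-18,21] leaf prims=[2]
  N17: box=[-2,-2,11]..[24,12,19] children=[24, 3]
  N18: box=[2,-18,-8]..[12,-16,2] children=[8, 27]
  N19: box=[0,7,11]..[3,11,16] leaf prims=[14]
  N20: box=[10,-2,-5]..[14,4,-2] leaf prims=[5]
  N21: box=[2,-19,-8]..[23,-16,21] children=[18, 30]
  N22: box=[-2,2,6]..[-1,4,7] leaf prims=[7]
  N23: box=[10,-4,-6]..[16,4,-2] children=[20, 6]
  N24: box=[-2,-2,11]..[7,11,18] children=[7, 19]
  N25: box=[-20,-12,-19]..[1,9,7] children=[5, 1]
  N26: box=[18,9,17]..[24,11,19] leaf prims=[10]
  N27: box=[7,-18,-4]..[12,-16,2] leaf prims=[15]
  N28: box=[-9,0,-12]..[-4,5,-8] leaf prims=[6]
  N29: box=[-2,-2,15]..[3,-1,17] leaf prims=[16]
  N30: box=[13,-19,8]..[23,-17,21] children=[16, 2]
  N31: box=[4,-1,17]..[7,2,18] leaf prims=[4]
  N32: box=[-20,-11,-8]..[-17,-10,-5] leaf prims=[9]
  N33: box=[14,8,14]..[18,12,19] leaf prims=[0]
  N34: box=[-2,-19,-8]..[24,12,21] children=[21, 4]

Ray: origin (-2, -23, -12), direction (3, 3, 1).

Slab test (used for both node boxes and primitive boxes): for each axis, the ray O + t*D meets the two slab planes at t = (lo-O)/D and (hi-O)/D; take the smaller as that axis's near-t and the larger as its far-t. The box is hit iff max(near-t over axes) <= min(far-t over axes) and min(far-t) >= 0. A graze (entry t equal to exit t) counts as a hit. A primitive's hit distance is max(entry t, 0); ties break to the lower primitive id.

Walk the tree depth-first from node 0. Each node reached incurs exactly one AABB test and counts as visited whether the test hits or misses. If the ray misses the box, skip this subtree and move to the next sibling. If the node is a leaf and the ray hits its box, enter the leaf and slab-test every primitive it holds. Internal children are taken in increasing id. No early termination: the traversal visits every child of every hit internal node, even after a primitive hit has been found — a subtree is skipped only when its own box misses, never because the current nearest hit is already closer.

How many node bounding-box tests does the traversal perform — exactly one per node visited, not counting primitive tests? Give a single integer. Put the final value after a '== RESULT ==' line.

Traverse from the root:
N0 x:[-6,26/3] y:[4/3,35/3] z:[-7,33] -> hit [4/3,26/3], descend [25, 34]
  N25 x:[-6,1] y:[11/3,32/3] z:[-7,19] -> miss, prune
  N34 x:[0,26/3] y:[4/3,35/3] z:[4,33] -> hit [4,26/3], descend [4, 21]
    N4 x:[0,26/3] y:[19/3,35/3] z:[6,31] -> hit [19/3,26/3], descend [17, 23]
      N17 x:[0,26/3] y:[7,35/3] z:[23,31] -> miss, prune
      N23 x:[4,6] y:[19/3,9] z:[6,10] -> miss, prune
    N21 x:[4/3,25/3] y:[4/3,7/3] z:[4,33] -> miss, prune

Visited [0, 25, 34, 4, 17, 23, 21]. Tests: 7 box, 0 leaf. Nearest: miss.

== RESULT ==
7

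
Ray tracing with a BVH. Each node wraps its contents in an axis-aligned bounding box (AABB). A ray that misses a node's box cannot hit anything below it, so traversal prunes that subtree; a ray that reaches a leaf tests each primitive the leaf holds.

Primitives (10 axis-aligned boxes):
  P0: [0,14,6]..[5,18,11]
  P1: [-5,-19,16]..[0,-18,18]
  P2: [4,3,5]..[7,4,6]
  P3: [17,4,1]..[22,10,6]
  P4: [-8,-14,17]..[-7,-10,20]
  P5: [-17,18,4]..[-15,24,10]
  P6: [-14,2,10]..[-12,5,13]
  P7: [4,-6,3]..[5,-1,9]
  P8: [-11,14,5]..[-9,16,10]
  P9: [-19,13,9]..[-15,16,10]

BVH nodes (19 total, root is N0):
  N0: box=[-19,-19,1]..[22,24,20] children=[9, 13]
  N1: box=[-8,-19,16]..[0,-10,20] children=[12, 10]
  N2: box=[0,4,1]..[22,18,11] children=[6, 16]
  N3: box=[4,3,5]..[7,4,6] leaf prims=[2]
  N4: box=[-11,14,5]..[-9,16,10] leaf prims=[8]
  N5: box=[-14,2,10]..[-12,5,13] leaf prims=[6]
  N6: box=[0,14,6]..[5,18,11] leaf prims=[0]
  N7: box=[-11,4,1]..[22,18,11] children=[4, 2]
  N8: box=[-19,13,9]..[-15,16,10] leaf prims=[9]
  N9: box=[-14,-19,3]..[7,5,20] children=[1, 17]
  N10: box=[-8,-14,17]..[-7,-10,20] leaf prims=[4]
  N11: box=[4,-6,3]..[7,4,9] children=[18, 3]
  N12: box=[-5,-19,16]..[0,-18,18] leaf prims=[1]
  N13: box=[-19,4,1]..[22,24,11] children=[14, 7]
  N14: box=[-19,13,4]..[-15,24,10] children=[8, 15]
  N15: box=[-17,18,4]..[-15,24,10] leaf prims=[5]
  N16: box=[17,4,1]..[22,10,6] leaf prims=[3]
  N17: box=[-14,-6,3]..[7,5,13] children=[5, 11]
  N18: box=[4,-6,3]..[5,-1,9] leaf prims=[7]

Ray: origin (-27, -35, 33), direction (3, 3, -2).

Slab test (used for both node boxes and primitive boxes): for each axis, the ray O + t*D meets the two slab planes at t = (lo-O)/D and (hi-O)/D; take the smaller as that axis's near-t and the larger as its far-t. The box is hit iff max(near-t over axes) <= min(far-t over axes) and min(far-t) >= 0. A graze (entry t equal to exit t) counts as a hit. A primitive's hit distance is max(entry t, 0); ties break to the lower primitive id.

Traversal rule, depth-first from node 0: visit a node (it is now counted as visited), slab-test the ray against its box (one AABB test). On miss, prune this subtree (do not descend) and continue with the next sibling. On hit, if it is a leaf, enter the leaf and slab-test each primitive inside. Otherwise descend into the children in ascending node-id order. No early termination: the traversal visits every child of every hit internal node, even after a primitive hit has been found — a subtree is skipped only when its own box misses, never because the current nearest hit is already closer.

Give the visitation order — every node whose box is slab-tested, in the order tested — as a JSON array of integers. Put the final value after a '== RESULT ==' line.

Walk:
N0 x:[8/3,49/3] y:[16/3,59/3] z:[13/2,16] -> hit [13/2,16], descend [9, 13]
  N9 x:[13/3,34/3] y:[16/3,40/3] z:[13/2,15] -> hit [13/2,34/3], descend [1, 17]
    N1 x:[19/3,9] y:[16/3,25/3] z:[13/2,17/2] -> hit [13/2,25/3], descend [10, 12]
      N10 x:[19/3,20/3] y:[7,25/3] z:[13/2,8] -> miss, prune
      N12 x:[22/3,9] y:[16/3,17/3] z:[15/2,17/2] -> miss, prune
    N17 x:[13/3,34/3] y:[29/3,40/3] z:[10,15] -> hit [10,34/3], descend [5, 11]
      N5 x:[13/3,5] y:[37/3,40/3] z:[10,23/2] -> miss, prune
      N11 x:[31/3,34/3] y:[29/3,13] z:[12,15] -> miss, prune
  N13 x:[8/3,49/3] y:[13,59/3] z:[11,16] -> hit [13,16], descend [7, 14]
    N7 x:[16/3,49/3] y:[13,53/3] z:[11,16] -> hit [13,16], descend [2, 4]
      N2 x:[9,49/3] y:[13,53/3] z:[11,16] -> hit [13,16], descend [6, 16]
        N6 x:[9,32/3] y:[49/3,53/3] z:[11,27/2] -> miss, prune
        N16 x:[44/3,49/3] y:[13,15] z:[27/2,16] -> hit [44/3,15] leaf, test {P3@t=44/3}
      N4 x:[16/3,6] y:[49/3,17] z:[23/2,14] -> miss, prune
    N14 x:[8/3,4] y:[16,59/3] z:[23/2,29/2] -> miss, prune

Summary -> nodes [0, 9, 1, 10, 12, 17, 5, 11, 13, 7, 2, 6, 16, 4, 14]; box-tests=15; leaf-entries=1; first=P3

== RESULT ==
[0, 9, 1, 10, 12, 17, 5, 11, 13, 7, 2, 6, 16, 4, 14]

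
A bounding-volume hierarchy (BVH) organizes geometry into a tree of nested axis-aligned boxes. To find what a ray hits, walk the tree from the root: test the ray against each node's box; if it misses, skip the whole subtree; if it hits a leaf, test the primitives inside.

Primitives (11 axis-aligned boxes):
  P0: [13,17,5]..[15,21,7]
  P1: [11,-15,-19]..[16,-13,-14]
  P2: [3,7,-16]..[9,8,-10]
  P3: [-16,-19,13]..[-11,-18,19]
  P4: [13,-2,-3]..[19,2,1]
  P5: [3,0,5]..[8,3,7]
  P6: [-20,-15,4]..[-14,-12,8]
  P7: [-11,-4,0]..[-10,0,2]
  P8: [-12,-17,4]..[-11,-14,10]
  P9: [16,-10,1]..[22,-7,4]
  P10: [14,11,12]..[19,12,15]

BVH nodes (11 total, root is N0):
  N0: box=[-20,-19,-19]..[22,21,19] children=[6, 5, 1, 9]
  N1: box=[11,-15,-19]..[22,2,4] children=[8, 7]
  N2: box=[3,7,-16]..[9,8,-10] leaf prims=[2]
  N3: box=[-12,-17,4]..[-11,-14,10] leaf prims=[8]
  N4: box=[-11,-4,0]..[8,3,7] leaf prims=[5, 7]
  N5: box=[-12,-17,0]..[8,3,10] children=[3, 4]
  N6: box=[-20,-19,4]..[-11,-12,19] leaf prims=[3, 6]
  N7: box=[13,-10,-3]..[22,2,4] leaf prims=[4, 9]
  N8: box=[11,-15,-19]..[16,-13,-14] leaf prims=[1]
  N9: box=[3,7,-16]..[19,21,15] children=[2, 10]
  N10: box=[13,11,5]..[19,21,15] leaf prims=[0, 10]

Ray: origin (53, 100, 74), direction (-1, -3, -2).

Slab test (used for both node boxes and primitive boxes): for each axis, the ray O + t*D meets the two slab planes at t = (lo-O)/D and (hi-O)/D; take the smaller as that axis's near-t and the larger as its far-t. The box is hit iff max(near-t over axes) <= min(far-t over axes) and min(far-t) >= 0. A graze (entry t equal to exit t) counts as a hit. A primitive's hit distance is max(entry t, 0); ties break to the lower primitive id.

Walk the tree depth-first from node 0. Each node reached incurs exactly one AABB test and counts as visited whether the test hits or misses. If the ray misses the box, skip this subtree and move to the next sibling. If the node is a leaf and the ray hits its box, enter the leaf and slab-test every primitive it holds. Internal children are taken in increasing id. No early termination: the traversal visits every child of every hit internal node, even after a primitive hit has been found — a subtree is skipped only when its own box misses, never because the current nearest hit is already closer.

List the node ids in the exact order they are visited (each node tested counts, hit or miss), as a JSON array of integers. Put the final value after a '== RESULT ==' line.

Traverse from the root:
N0 x:[31,73] y:[79/3,119/3] z:[55/2,93/2] -> hit [31,119/3], descend [1, 5, 6, 9]
  N1 x:[31,42] y:[98/3,115/3] z:[35,93/2] -> hit [35,115/3], descend [7, 8]
    N7 x:[31,40] y:[98/3,110/3] z:[35,77/2] -> hit [35,110/3] leaf, test {P4(miss), P9@t=107/3}
    N8 x:[37,42] y:[113/3,115/3] z:[44,93/2] -> miss, prune
  N5 x:[45,65] y:[97/3,39] z:[32,37] -> miss, prune
  N6 x:[64,73] y:[112/3,119/3] z:[55/2,35] -> miss, prune
  N9 x:[34,50] y:[79/3,31] z:[59/2,45] -> miss, prune

7 AABB tests over nodes [0, 1, 7, 8, 5, 6, 9]; 1 leaf entered; closest P9.

== RESULT ==
[0, 1, 7, 8, 5, 6, 9]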